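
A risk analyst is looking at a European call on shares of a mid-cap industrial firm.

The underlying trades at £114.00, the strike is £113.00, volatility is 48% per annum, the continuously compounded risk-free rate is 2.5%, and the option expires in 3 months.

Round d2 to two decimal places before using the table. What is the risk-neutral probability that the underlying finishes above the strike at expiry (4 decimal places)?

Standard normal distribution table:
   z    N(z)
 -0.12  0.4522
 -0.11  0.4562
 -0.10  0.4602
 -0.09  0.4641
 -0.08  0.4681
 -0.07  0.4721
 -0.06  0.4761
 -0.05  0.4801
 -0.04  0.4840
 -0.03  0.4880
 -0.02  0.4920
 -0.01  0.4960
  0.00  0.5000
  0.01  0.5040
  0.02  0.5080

0.4761

σ√T = 0.48·√0.25 = 0.2400
ln(S/K) + (r + σ²/2)T = ln(114/113) + (0.025 + 0.48²/2)·0.25 = 0.0088 + 0.0350 = 0.0439
d₁ = 0.0439 / 0.2400 = 0.1828 → 0.18
d₂ = d₁ − σ√T = 0.1828 − 0.2400 = -0.0572 → -0.06
Pr(exercise) under Q = N(d₂) = 0.4761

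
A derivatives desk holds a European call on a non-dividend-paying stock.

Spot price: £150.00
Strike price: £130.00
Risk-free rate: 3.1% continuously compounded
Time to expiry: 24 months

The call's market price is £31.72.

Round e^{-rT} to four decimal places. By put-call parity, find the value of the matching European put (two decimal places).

£3.91

exp(−rT) = exp(−0.031·2) = 0.9399
Put-call parity: C − P = S − K·e^(−rT) = 150 − 130·0.9399 = 150 − 122.1870 = 27.8130
P = C − (C − P) = 31.72 − (27.8130) = 3.9070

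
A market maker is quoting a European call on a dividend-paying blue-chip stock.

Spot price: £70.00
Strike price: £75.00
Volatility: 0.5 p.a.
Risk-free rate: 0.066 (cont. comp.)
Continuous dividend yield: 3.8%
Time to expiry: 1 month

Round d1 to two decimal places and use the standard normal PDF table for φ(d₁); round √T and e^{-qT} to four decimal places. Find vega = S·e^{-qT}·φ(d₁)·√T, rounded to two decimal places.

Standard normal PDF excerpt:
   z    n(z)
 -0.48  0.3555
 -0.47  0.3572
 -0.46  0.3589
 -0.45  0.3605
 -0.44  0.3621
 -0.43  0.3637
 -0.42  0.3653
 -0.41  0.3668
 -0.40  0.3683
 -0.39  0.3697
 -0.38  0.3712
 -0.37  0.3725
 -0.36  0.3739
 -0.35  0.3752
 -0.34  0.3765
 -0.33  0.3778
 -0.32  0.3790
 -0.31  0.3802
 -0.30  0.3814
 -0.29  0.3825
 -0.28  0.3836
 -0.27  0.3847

7.45

σ√T = 0.5 × 0.2887 = 0.1443
d₁ = [ln(70/75) + (0.066 − 0.038 + 0.5²/2)·0.08333] / 0.1443 = [-0.0690 + 0.0127] / 0.1443 = -0.3897 ≈ -0.39
√T = √0.08333 = 0.2887
φ(d₁) = φ(-0.39) = 0.3697
exp(−qT) = exp(−0.038·0.08333) = 0.9968
vega = S·exp(−qT)·φ(d₁)·√T = 70·0.9968·0.3697·0.2887 = 7.4474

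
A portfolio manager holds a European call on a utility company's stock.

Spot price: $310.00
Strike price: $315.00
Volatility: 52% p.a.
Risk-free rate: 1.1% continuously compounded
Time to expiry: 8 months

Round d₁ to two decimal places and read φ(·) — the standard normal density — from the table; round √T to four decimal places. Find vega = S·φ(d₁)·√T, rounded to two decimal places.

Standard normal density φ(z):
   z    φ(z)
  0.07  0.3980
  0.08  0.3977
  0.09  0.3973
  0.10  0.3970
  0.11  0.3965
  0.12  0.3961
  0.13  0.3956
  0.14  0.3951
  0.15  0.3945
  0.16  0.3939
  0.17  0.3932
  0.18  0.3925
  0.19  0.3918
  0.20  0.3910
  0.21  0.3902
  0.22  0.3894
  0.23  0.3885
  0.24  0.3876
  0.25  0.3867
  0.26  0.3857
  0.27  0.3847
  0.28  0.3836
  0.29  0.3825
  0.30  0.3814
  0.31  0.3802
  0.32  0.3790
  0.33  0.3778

99.17

σ√T = 0.52·√0.6667 = 0.4246
d₁ = [ln(310/315) + (0.011 + 0.52²/2)·0.6667] / 0.4246 = [-0.0160 + 0.0975] / 0.4246 = 0.1919 which rounds to 0.19
√T = √0.6667 = 0.8165
φ(d₁) = φ(0.19) = 0.3918
vega = S·φ(d₁)·√T = 310·0.3918·0.8165 = 99.1705
(Call and put vega coincide under Black-Scholes.)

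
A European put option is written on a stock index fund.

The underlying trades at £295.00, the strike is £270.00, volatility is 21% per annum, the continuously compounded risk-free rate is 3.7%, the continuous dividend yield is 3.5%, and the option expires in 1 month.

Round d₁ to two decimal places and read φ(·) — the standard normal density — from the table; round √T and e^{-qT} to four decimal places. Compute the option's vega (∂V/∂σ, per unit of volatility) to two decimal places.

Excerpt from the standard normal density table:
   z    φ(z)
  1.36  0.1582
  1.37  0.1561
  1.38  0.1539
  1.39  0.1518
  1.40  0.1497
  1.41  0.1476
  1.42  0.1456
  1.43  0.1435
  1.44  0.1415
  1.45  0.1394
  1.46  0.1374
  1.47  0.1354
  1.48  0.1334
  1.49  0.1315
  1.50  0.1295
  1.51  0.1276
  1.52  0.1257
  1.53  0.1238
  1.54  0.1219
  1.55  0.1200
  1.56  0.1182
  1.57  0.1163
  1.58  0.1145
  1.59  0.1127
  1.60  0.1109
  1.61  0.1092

σ√T = 0.21·√0.08333 = 0.0606
d₁ = [ln(295/270) + (0.037 − 0.035 + 0.21²/2)·0.08333] / 0.0606 = [0.0886 + 0.0020] / 0.0606 = 1.4938 ⇒ 1.49
√T = √0.08333 = 0.2887
φ(d₁) = φ(1.49) = 0.1315
e^(−qT) = e^(−0.035·0.08333) = 0.9971
vega = S·e^(−qT)·φ(d₁)·√T = 295·0.9971·0.1315·0.2887 = 11.1669

11.17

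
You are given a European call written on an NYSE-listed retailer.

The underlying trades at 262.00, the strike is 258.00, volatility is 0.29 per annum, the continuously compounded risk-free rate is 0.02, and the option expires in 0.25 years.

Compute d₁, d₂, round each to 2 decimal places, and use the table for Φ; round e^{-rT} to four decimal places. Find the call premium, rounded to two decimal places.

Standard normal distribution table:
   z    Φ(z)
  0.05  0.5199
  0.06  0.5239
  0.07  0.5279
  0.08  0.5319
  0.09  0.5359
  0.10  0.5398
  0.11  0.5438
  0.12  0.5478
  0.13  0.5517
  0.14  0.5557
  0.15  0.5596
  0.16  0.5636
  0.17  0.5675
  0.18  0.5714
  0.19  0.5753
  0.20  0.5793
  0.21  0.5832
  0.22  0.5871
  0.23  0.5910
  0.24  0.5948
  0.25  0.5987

17.28

σ√T = 0.29 × 0.5000 = 0.1450
d₁ = [ln(262/258) + (0.02 + 0.29²/2)·0.25] / 0.1450 = [0.0154 + 0.0155] / 0.1450 = 0.2131 → 0.21
d₂ = d₁ − σ√T = 0.2131 − 0.1450 = 0.0681 → 0.07
exp(−rT) = exp(−0.02·0.25) = 0.9950
N(d₁) = N(0.21) = 0.5832;  N(d₂) = N(0.07) = 0.5279
C = 262·0.5832 − 258·0.9950·0.5279 = 152.7984 − 135.5172 = 17.2812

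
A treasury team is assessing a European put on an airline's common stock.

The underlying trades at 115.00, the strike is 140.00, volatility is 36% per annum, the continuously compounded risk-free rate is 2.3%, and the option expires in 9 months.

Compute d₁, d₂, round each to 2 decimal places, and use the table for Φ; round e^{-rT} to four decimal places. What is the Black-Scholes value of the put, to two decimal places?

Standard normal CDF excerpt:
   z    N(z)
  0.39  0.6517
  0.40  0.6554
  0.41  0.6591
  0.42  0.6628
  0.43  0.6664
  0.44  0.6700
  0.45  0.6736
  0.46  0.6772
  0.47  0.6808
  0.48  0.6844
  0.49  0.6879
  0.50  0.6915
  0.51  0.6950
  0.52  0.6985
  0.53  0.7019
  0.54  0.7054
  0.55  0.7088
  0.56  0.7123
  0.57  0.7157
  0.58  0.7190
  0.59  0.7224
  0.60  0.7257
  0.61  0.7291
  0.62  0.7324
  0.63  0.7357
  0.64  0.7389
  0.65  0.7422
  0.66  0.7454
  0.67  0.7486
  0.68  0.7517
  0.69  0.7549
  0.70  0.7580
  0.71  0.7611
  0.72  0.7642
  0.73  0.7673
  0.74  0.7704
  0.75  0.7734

29.36

σ√T = 0.36 × 0.8660 = 0.3118
d₁ = [ln(115/140) + (0.023 + 0.36²/2)·0.75] / 0.3118 = [-0.1967 + 0.0658] / 0.3118 = -0.4197 → -0.42
d₂ = d₁ − σ√T = -0.4197 − 0.3118 = -0.7315 → -0.73
e^(−rT) = e^(−0.023·0.75) = 0.9829
N(−d₂) = N(0.73) = 0.7673;  N(−d₁) = N(0.42) = 0.6628
P = 140·0.9829·0.7673 − 115·0.6628 = 105.5851 − 76.2220 = 29.3631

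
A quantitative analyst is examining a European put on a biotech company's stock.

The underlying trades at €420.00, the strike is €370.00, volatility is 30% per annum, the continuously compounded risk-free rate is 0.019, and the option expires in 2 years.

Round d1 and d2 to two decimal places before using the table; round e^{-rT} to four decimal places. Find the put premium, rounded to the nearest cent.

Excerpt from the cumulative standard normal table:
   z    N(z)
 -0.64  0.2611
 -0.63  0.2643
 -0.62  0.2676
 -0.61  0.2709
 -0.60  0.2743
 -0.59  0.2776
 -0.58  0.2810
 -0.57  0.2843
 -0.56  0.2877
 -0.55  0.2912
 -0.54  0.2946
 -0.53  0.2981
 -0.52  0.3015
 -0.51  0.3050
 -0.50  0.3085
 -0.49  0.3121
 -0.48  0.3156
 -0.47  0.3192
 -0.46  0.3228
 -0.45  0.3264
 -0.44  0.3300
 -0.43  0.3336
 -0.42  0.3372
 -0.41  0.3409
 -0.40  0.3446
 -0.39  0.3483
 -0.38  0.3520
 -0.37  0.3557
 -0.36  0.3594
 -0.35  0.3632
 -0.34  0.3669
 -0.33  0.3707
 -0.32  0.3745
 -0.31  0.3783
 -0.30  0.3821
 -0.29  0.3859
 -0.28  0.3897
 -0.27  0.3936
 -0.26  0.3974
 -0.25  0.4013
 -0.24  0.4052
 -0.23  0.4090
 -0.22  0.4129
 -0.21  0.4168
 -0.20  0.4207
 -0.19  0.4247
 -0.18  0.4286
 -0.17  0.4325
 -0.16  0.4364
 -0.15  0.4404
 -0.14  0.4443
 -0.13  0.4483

σ√T = 0.3·√2 = 0.4243
d₁ = [ln(420/370) + (0.019 + 0.3²/2)·2] / 0.4243 = [0.1268 + 0.1280] / 0.4243 = 0.6005 which rounds to 0.60
d₂ = d₁ − σ√T = 0.6005 − 0.4243 = 0.1762 which rounds to 0.18
e^(−rT) = e^(−0.019·2) = 0.9627
P = 370·0.9627·N(-0.18) − 420·N(-0.60) = 370·0.9627·0.4286 − 420·0.2743 = 152.6669 − 115.2060 = 37.4609

€37.46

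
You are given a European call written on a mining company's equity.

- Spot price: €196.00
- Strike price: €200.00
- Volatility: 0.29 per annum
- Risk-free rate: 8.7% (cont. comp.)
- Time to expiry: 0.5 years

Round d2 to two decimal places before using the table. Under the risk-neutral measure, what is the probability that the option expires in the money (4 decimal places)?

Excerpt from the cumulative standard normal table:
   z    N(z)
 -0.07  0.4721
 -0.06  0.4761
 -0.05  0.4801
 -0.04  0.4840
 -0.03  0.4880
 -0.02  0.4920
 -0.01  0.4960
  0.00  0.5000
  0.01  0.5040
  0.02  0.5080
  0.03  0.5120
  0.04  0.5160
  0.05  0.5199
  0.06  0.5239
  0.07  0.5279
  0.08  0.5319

0.5040

T = 0.5;  σ√T = 0.2051
ln(S/K) + (r + σ²/2)T = ln(196/200) + (0.087 + 0.29²/2)·0.5 = -0.0202 + 0.0645 = 0.0443
d₁ = 0.0443 / 0.2051 = 0.2161 which rounds to 0.22
d₂ = d₁ − σ√T = 0.2161 − 0.2051 = 0.0111 which rounds to 0.01
Pr(exercise) under Q = N(d₂) = 0.5040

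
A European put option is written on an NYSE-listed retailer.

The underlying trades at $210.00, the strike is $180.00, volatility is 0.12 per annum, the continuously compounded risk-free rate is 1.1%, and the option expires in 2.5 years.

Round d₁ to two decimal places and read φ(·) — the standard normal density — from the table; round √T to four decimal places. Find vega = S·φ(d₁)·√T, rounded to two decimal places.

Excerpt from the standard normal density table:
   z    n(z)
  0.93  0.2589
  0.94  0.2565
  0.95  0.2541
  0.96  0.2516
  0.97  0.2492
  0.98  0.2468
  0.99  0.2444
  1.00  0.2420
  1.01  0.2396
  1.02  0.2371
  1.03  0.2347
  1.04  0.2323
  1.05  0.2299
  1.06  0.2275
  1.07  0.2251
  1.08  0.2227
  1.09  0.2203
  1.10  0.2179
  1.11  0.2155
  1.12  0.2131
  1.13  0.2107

σ√T = 0.12 × 1.5811 = 0.1897
d₁ = [ln(210/180) + (0.011 + 0.12²/2)·2.5] / 0.1897 = [0.1542 + 0.0455] / 0.1897 = 1.0523 ⇒ 1.05
√T = √2.5 = 1.5811
φ(d₁) = φ(1.05) = 0.2299
vega = S·φ(d₁)·√T = 210·0.2299·1.5811 = 76.3339

76.33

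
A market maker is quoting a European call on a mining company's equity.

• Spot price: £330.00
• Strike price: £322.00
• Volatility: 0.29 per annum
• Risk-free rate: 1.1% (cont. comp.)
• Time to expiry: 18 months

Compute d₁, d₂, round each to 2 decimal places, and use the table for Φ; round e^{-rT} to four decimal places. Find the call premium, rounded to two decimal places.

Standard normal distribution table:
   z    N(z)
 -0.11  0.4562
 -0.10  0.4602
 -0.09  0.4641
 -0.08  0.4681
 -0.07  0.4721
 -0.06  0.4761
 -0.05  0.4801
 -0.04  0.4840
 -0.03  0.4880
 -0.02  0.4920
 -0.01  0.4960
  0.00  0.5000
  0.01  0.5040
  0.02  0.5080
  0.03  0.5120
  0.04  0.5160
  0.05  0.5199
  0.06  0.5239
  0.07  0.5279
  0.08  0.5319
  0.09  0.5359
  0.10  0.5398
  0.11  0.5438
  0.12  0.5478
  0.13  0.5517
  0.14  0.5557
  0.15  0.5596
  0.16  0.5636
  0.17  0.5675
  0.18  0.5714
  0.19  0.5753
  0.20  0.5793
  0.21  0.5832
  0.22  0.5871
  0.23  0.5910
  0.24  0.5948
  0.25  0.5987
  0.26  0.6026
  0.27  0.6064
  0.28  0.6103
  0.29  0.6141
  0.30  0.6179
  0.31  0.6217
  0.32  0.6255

£51.86

σ√T = 0.29 × 1.2247 = 0.3552
d₁ = [ln(330/322) + (0.011 + 0.29²/2)·1.5] / 0.3552 = [0.0245 + 0.0796] / 0.3552 = 0.2931 ≈ 0.29
d₂ = d₁ − σ√T = 0.2931 − 0.3552 = -0.0620 ≈ -0.06
exp(−rT) = exp(−0.011·1.5) = 0.9836
C = 330·N(0.29) − 322·0.9836·N(-0.06) = 330·0.6141 − 322·0.9836·0.4761 = 202.6530 − 150.7900 = 51.8630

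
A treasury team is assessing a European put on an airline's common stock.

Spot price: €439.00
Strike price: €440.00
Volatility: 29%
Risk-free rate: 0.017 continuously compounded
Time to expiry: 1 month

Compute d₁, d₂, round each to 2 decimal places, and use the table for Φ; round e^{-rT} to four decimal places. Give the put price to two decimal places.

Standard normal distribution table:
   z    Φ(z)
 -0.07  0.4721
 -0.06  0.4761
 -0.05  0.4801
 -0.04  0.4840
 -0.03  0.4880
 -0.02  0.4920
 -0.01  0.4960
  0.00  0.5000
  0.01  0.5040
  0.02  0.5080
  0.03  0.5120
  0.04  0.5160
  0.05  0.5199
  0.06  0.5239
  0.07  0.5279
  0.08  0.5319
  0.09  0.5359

T = 0.08333;  σ√T = 0.0837
ln(S/K) + (r + σ²/2)T = ln(439/440) + (0.017 + 0.29²/2)·0.08333 = -0.0023 + 0.0049 = 0.0026
d₁ = 0.0026 / 0.0837 = 0.0316 ⇒ 0.03
d₂ = d₁ − σ√T = 0.0316 − 0.0837 = -0.0521 ⇒ -0.05
exp(−rT) = exp(−0.017·0.08333) = 0.9986
N(−d₂) = N(0.05) = 0.5199;  N(−d₁) = N(-0.03) = 0.4880
P = 440·0.9986·0.5199 − 439·0.4880 = 228.4357 − 214.2320 = 14.2037

€14.20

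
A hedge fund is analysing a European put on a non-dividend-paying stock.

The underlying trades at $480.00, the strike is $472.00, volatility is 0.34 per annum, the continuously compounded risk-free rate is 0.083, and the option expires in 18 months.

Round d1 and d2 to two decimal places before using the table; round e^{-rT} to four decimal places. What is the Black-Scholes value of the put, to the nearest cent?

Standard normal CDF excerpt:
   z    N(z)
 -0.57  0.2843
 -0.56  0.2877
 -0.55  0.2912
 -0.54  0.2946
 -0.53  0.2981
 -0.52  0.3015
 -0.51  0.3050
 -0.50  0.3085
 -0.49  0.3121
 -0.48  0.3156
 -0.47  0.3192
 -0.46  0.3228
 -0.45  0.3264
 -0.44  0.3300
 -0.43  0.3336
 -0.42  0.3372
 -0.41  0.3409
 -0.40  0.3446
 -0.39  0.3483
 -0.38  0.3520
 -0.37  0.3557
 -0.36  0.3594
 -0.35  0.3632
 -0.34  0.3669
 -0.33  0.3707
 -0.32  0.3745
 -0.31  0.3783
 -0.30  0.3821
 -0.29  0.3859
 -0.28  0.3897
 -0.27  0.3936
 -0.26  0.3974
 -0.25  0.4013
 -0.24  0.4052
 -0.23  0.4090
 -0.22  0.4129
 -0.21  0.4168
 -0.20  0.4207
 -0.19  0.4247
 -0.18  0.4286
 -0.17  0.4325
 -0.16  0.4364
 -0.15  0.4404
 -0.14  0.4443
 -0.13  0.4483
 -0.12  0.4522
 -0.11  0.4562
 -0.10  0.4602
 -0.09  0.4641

$47.04

σ√T = 0.34 × 1.2247 = 0.4164
d₁ = [ln(480/472) + (0.083 + 0.34²/2)·1.5] / 0.4164 = [0.0168 + 0.2112] / 0.4164 = 0.5476 ≈ 0.55
d₂ = d₁ − σ√T = 0.5476 − 0.4164 = 0.1311 ≈ 0.13
exp(−rT) = exp(−0.083·1.5) = 0.8829
N(−d₂) = N(-0.13) = 0.4483;  N(−d₁) = N(-0.55) = 0.2912
P = 472·0.8829·0.4483 − 480·0.2912 = 186.8195 − 139.7760 = 47.0435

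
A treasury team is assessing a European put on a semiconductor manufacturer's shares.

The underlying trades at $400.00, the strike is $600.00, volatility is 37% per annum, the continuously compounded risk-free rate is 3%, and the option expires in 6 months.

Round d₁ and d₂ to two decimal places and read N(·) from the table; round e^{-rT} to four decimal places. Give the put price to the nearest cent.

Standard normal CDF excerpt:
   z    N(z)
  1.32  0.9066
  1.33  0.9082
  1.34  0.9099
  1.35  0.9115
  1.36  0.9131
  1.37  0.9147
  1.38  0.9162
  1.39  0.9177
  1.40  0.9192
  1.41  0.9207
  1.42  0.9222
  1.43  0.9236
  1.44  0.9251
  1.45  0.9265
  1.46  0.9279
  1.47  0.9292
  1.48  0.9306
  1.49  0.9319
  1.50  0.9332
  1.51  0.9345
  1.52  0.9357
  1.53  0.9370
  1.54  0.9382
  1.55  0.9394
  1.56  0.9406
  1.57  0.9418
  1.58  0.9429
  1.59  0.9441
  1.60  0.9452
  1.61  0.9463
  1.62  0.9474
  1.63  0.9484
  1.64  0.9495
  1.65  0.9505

σ√T = 0.37·√0.5 = 0.2616
ln(S/K) + (r + σ²/2)T = ln(400/600) + (0.03 + 0.37²/2)·0.5 = -0.4055 + 0.0492 = -0.3562
d₁ = -0.3562 / 0.2616 = -1.3616 ≈ -1.36
d₂ = d₁ − σ√T = -1.3616 − 0.2616 = -1.6233 ≈ -1.62
exp(−rT) = exp(−0.03·0.5) = 0.9851
P = 600·0.9851·N(1.62) − 400·N(1.36) = 600·0.9851·0.9474 − 400·0.9131 = 559.9702 − 365.2400 = 194.7302

$194.73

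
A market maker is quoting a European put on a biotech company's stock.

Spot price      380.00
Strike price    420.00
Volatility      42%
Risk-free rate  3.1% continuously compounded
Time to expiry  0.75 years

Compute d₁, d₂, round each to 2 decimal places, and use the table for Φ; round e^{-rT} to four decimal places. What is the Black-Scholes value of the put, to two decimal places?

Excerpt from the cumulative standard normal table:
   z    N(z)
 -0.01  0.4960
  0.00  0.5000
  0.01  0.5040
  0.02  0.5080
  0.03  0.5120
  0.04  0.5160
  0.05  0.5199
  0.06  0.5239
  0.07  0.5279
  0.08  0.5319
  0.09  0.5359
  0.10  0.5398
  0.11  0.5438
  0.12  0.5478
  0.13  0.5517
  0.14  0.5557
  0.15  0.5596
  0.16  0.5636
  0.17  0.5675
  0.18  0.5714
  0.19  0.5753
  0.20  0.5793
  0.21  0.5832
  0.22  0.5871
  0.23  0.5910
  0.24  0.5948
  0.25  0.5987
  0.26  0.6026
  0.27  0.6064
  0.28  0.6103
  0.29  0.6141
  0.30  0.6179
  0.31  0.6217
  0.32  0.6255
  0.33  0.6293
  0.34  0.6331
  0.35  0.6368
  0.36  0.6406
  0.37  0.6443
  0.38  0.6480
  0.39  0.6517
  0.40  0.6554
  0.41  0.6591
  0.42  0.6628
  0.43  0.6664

72.86

T = 0.75;  σ√T = 0.3637
d₁ = [ln(380/420) + (0.031 + 0.42²/2)·0.75] / 0.3637 = [-0.1001 + 0.0894] / 0.3637 = -0.0294 which rounds to -0.03
d₂ = d₁ − σ√T = -0.0294 − 0.3637 = -0.3931 which rounds to -0.39
exp(−rT) = exp(−0.031·0.75) = 0.9770
N(−d₂) = N(0.39) = 0.6517;  N(−d₁) = N(0.03) = 0.5120
P = 420·0.9770·0.6517 − 380·0.5120 = 267.4186 − 194.5600 = 72.8586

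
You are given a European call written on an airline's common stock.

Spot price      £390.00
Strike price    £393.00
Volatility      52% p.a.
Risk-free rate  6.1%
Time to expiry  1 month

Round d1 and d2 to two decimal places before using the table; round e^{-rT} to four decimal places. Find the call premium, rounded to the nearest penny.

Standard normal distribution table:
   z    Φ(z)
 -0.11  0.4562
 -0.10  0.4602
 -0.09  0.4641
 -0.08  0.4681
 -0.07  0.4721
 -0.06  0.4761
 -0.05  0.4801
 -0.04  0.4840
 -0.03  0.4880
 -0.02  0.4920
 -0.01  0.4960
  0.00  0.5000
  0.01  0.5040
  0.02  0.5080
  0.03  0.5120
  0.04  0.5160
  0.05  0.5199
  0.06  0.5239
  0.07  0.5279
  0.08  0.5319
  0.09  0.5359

T = 0.08333;  σ√T = 0.1501
d₁ = [ln(390/393) + (0.061 + 0.52²/2)·0.08333] / 0.1501 = [-0.0077 + 0.0163] / 0.1501 = 0.0579 ≈ 0.06
d₂ = d₁ − σ√T = 0.0579 − 0.1501 = -0.0922 ≈ -0.09
exp(−rT) = exp(−0.061·0.08333) = 0.9949
N(d₁) = N(0.06) = 0.5239;  N(d₂) = N(-0.09) = 0.4641
C = 390·0.5239 − 393·0.9949·0.4641 = 204.3210 − 181.4611 = 22.8599

£22.86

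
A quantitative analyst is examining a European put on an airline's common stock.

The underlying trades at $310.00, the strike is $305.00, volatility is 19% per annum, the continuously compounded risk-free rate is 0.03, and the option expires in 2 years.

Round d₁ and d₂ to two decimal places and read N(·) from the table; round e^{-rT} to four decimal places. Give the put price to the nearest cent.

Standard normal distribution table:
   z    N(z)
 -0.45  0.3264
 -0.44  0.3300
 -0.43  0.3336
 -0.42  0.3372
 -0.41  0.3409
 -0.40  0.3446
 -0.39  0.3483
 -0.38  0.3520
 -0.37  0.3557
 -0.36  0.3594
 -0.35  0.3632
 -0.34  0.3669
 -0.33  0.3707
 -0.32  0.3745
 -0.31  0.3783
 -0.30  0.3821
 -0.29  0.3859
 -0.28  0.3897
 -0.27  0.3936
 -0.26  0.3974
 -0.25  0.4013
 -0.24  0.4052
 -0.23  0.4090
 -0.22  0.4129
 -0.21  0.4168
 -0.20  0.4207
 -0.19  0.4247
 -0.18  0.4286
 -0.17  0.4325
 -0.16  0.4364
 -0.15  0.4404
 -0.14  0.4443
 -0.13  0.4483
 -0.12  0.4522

$21.97

σ√T = 0.19 × 1.4142 = 0.2687
d₁ = [ln(310/305) + (0.03 + ½·0.19²)·2] / (σ√T) = (0.0163 + 0.0961) / 0.2687 = 0.4182 → 0.42
d₂ = 0.4182 − 0.2687 = 0.1495 → 0.15
exp(−rT) = exp(−0.03·2) = 0.9418
N(−d₂) = N(-0.15) = 0.4404;  N(−d₁) = N(-0.42) = 0.3372
P = 305·0.9418·0.4404 − 310·0.3372 = 126.5045 − 104.5320 = 21.9725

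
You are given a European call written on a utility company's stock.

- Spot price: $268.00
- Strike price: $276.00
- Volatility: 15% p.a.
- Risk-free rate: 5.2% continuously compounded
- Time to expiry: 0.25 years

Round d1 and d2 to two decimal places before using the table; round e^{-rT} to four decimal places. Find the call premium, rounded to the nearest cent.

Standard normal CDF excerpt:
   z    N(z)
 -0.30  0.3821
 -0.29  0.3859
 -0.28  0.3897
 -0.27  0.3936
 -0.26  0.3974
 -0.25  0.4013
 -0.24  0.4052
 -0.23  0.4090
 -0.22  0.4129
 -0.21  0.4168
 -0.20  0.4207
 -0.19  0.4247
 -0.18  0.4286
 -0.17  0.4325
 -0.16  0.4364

σ√T = 0.15 × 0.5000 = 0.0750
d₁ = [ln(268/276) + (0.052 + 0.15²/2)·0.25] / 0.0750 = [-0.0294 + 0.0158] / 0.0750 = -0.1814 which rounds to -0.18
d₂ = d₁ − σ√T = -0.1814 − 0.0750 = -0.2564 which rounds to -0.26
e^(−rT) = e^(−0.052·0.25) = 0.9871
N(d₁) = N(-0.18) = 0.4286;  N(d₂) = N(-0.26) = 0.3974
C = 268·0.4286 − 276·0.9871·0.3974 = 114.8648 − 108.2675 = 6.5973

$6.60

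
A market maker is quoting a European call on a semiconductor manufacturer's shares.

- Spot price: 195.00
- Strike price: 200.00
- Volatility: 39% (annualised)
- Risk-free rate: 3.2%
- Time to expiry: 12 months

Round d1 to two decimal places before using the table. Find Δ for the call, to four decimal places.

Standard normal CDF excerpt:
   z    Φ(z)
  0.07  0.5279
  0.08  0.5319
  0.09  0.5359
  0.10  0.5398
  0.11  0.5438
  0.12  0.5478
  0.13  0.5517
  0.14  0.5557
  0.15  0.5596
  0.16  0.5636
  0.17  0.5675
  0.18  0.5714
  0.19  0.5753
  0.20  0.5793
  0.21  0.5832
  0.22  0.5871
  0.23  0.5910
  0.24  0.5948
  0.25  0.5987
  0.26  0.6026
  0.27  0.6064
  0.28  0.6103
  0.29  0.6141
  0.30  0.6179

0.5832

T = 1;  σ√T = 0.3900
d₁ = [ln(195/200) + (0.032 + ½·0.39²)·1] / (σ√T) = (-0.0253 + 0.1081) / 0.3900 = 0.2121 ⇒ 0.21
N(d₁) = N(0.21) = 0.5832
Δ_call = N(d₁) = 0.5832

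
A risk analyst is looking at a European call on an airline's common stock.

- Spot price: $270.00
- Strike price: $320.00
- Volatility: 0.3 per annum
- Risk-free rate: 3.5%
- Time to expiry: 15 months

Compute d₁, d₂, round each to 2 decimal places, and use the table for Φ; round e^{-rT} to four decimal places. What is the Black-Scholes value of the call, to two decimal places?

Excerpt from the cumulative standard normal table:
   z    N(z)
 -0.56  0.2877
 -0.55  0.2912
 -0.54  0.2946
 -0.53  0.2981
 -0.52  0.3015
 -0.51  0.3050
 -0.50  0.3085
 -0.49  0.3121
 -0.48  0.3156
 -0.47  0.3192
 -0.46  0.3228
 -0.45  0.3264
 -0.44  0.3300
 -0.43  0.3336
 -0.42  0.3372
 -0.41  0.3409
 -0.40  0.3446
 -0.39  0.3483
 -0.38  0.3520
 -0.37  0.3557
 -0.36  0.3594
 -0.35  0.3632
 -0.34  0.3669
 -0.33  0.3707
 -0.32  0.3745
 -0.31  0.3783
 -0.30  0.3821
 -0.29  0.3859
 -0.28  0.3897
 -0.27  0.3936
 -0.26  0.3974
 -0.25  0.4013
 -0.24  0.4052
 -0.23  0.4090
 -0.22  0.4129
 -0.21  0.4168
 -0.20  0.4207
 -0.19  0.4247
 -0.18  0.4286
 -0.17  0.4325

$22.30

σ√T = 0.3 × 1.1180 = 0.3354
d₁ = [ln(270/320) + (0.035 + 0.3²/2)·1.25] / 0.3354 = [-0.1699 + 0.1000] / 0.3354 = -0.2084 ⇒ -0.21
d₂ = d₁ − σ√T = -0.2084 − 0.3354 = -0.5438 ⇒ -0.54
exp(−rT) = exp(−0.035·1.25) = 0.9572
N(d₁) = N(-0.21) = 0.4168;  N(d₂) = N(-0.54) = 0.2946
C = 270·0.4168 − 320·0.9572·0.2946 = 112.5360 − 90.2372 = 22.2988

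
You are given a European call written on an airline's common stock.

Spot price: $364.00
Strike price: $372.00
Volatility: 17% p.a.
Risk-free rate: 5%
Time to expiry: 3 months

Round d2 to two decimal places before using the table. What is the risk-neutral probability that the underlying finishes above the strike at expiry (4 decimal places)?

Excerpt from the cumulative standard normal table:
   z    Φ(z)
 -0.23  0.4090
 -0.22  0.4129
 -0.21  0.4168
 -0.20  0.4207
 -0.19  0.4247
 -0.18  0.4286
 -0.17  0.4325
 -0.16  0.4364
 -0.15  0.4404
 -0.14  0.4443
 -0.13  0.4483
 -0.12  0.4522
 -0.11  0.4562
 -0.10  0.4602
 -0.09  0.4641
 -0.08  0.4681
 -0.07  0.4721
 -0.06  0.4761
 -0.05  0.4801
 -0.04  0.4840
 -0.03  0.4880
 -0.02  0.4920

T = 0.25;  σ√T = 0.0850
d₁ = [ln(364/372) + (0.05 + 0.17²/2)·0.25] / 0.0850 = [-0.0217 + 0.0161] / 0.0850 = -0.0662 ≈ -0.07
d₂ = d₁ − σ√T = -0.0662 − 0.0850 = -0.1512 ≈ -0.15
Pr(exercise) under Q = N(d₂) = 0.4404

0.4404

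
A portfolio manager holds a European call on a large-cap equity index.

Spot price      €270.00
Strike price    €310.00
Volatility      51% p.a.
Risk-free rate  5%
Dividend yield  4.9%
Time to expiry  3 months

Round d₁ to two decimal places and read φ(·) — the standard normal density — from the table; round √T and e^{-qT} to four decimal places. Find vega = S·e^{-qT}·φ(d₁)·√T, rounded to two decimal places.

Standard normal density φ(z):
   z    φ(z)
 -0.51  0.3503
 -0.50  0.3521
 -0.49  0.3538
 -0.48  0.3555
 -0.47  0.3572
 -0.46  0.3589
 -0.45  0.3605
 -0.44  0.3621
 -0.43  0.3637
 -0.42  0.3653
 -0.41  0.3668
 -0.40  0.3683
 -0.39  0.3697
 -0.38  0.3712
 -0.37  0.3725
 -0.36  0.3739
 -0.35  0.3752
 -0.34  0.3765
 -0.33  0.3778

σ√T = 0.51 × 0.5000 = 0.2550
d₁ = [ln(270/310) + (0.05 − 0.049 + 0.51²/2)·0.25] / 0.2550 = [-0.1382 + 0.0328] / 0.2550 = -0.4133 ≈ -0.41
√T = √0.25 = 0.5000
φ(d₁) = φ(-0.41) = 0.3668
e^(−qT) = e^(−0.049·0.25) = 0.9878
vega = S·e^(−qT)·φ(d₁)·√T = 270·0.9878·0.3668·0.5000 = 48.9139

48.91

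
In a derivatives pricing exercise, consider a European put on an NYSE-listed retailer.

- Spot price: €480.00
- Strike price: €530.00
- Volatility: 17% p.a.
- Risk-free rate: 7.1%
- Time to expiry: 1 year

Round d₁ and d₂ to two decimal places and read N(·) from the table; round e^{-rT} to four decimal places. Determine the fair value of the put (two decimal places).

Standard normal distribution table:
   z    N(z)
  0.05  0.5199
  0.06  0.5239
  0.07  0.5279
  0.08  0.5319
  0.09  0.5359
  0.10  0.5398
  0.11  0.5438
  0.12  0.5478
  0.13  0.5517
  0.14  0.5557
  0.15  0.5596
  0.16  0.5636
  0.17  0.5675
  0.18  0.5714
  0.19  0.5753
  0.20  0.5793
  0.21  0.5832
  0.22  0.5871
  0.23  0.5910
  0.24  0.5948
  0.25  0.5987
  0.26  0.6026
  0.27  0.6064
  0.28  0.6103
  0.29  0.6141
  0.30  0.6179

σ√T = 0.17 × 1.0000 = 0.1700
d₁ = [ln(480/530) + (0.071 + ½·0.17²)·1] / (σ√T) = (-0.0991 + 0.0854) / 0.1700 = -0.0802 ≈ -0.08
d₂ = -0.0802 − 0.1700 = -0.2502 ≈ -0.25
exp(−rT) = exp(−0.071·1) = 0.9315
P = 530·0.9315·N(0.25) − 480·N(0.08) = 530·0.9315·0.5987 − 480·0.5319 = 295.5752 − 255.3120 = 40.2632

€40.26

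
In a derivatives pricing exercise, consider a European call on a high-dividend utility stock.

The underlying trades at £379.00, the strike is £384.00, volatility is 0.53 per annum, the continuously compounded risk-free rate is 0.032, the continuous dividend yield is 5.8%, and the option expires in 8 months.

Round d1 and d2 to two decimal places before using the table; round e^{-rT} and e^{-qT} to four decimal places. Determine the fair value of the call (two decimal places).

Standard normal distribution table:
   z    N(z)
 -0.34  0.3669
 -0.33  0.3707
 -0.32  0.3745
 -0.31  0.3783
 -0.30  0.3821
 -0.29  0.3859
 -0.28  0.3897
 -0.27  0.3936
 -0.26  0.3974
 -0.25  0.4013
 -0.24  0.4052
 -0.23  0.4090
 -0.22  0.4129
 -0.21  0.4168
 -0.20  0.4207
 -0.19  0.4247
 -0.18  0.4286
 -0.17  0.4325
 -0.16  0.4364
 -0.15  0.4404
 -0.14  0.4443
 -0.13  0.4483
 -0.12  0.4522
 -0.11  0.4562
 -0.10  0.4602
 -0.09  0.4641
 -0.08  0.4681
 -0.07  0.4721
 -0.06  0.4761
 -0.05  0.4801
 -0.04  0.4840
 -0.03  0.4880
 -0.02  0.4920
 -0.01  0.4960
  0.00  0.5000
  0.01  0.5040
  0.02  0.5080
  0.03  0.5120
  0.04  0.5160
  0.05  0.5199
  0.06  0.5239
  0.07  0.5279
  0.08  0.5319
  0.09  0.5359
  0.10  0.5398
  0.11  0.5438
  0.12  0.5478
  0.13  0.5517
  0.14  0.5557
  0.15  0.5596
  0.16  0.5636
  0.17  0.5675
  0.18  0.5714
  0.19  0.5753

T = 0.6667;  σ√T = 0.4327
d₁ = [ln(379/384) + (0.032 − 0.058 + 0.53²/2)·0.6667] / 0.4327 = [-0.0131 + 0.0763] / 0.4327 = 0.1460 → 0.15
d₂ = d₁ − σ√T = 0.1460 − 0.4327 = -0.2867 → -0.29
exp(−qT) = exp(−0.058·0.6667) = 0.9621;  exp(−rT) = exp(−0.032·0.6667) = 0.9789
C = 379·0.9621·N(0.15) − 384·0.9789·N(-0.29) = 379·0.9621·0.5596 − 384·0.9789·0.3859 = 204.0502 − 145.0589 = 58.9914

£58.99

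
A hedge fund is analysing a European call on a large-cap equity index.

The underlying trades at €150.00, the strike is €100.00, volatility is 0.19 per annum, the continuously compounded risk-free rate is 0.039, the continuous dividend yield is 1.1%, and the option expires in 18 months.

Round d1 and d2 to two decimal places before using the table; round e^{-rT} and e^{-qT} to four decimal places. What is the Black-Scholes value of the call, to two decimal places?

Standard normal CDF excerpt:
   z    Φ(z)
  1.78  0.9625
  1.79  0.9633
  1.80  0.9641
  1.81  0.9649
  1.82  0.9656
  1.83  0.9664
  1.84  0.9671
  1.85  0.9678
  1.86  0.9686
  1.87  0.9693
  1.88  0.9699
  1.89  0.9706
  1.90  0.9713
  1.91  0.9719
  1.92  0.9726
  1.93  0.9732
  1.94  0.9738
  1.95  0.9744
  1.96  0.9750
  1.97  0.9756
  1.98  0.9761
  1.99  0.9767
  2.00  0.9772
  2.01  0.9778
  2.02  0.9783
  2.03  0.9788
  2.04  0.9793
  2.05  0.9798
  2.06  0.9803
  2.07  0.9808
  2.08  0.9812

€53.48

σ√T = 0.19 × 1.2247 = 0.2327
d₁ = [ln(150/100) + (0.039 − 0.011 + 0.19²/2)·1.5] / 0.2327 = [0.4055 + 0.0691] / 0.2327 = 2.0393 which rounds to 2.04
d₂ = d₁ − σ√T = 2.0393 − 0.2327 = 1.8066 which rounds to 1.81
e^(−qT) = e^(−0.011·1.5) = 0.9836;  e^(−rT) = e^(−0.039·1.5) = 0.9432
N(d₁) = N(2.04) = 0.9793;  N(d₂) = N(1.81) = 0.9649
C = 150·0.9836·0.9793 − 100·0.9432·0.9649 = 144.4859 − 91.0094 = 53.4766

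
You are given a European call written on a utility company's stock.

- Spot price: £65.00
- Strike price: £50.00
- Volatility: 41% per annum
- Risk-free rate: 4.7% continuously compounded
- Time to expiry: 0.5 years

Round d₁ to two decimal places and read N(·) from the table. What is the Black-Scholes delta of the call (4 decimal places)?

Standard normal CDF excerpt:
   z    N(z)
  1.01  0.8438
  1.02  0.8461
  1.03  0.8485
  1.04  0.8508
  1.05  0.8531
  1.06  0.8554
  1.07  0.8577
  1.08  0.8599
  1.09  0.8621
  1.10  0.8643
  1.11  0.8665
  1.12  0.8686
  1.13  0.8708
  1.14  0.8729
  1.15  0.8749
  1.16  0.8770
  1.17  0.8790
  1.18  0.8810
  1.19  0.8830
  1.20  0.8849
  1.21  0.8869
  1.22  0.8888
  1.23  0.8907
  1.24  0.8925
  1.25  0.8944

σ√T = 0.41·√0.5 = 0.2899
ln(S/K) + (r + σ²/2)T = ln(65/50) + (0.047 + 0.41²/2)·0.5 = 0.2624 + 0.0655 = 0.3279
d₁ = 0.3279 / 0.2899 = 1.1310 → 1.13
N(d₁) = N(1.13) = 0.8708
Δ_call = N(d₁) = 0.8708

0.8708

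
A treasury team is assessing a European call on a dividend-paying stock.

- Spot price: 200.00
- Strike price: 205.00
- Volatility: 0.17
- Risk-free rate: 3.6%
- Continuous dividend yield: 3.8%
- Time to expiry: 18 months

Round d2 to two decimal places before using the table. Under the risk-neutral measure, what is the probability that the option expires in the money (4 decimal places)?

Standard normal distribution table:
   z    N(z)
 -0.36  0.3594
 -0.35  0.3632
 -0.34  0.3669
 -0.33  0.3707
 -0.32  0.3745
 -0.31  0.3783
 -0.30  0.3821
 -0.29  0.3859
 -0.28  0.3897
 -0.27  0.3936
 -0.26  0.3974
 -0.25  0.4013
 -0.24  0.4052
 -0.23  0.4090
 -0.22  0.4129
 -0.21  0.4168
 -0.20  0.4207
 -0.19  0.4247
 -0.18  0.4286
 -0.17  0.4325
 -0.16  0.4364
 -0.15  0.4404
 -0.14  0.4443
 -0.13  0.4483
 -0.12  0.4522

σ√T = 0.17·√1.5 = 0.2082
d₁ = [ln(200/205) + (0.036 − 0.038 + 0.17²/2)·1.5] / 0.2082 = [-0.0247 + 0.0187] / 0.2082 = -0.0289 ⇒ -0.03
d₂ = d₁ − σ√T = -0.0289 − 0.2082 = -0.2371 ⇒ -0.24
Pr(exercise) under Q = N(d₂) = 0.4052

0.4052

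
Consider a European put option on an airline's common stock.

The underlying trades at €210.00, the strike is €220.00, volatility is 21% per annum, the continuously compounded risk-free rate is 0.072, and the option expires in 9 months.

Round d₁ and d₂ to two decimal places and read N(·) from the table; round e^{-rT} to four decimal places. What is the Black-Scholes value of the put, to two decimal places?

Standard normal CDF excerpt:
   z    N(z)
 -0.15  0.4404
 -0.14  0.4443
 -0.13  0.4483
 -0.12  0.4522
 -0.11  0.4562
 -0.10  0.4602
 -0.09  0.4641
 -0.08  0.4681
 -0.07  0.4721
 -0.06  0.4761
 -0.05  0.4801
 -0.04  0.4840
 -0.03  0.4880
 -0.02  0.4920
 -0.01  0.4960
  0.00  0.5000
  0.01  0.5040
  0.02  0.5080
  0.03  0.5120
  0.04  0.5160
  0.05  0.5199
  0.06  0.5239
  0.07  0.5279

σ√T = 0.21 × 0.8660 = 0.1819
d₁ = [ln(210/220) + (0.072 + 0.21²/2)·0.75] / 0.1819 = [-0.0465 + 0.0705] / 0.1819 = 0.1321 which rounds to 0.13
d₂ = d₁ − σ√T = 0.1321 − 0.1819 = -0.0498 which rounds to -0.05
e^(−rT) = e^(−0.072·0.75) = 0.9474
N(−d₂) = N(0.05) = 0.5199;  N(−d₁) = N(-0.13) = 0.4483
P = 220·0.9474·0.5199 − 210·0.4483 = 108.3617 − 94.1430 = 14.2187

€14.22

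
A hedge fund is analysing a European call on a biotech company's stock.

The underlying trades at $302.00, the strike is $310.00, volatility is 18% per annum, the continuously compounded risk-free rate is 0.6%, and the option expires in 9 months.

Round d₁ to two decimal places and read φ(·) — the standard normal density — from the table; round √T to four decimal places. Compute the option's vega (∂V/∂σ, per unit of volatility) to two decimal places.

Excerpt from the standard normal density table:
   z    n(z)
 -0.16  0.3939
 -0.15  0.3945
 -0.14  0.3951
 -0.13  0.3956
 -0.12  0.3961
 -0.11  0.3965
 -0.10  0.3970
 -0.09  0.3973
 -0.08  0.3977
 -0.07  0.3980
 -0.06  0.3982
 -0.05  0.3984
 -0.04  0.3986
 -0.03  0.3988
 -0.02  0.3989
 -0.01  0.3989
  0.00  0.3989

104.14

T = 0.75;  σ√T = 0.1559
d₁ = [ln(302/310) + (0.006 + ½·0.18²)·0.75] / (σ√T) = (-0.0261 + 0.0166) / 0.1559 = -0.0609 → -0.06
√T = √0.75 = 0.8660
φ(d₁) = φ(-0.06) = 0.3982
vega = S·φ(d₁)·√T = 302·0.3982·0.8660 = 104.1420
(Call and put vega coincide under Black-Scholes.)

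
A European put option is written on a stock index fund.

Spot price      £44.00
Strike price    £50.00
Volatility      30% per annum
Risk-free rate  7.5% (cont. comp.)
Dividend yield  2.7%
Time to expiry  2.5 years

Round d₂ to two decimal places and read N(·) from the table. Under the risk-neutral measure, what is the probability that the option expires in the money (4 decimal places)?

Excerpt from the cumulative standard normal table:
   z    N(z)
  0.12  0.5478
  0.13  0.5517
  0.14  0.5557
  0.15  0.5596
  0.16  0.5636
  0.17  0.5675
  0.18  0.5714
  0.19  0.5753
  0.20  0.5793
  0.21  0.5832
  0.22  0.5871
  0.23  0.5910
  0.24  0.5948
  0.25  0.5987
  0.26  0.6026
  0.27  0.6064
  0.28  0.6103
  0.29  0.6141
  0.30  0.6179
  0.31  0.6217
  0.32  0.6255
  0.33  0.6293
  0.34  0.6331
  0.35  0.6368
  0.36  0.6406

0.5987

T = 2.5;  σ√T = 0.4743
d₁ = [ln(44/50) + (0.075 − 0.027 + 0.3²/2)·2.5] / 0.4743 = [-0.1278 + 0.2325] / 0.4743 = 0.2207 which rounds to 0.22
d₂ = d₁ − σ√T = 0.2207 − 0.4743 = -0.2537 which rounds to -0.25
Pr(exercise) under Q = N(−d₂) = N(0.25) = 0.5987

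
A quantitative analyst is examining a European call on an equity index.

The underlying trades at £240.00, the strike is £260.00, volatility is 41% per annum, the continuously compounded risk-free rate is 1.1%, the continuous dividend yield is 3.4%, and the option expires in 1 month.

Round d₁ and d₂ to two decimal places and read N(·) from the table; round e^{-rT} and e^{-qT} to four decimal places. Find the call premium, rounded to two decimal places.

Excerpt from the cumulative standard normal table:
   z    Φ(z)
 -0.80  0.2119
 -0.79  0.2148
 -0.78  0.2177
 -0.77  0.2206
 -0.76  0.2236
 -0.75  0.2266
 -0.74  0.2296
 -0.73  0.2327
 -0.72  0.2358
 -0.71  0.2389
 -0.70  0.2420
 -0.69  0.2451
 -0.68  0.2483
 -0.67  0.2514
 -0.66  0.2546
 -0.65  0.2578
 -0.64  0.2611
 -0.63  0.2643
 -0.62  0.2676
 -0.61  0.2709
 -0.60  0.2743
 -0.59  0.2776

σ√T = 0.41·√0.08333 = 0.1184
d₁ = [ln(240/260) + (0.011 − 0.034 + ½·0.41²)·0.08333] / (σ√T) = (-0.0800 + 0.0051) / 0.1184 = -0.6333 ≈ -0.63
d₂ = -0.6333 − 0.1184 = -0.7517 ≈ -0.75
exp(−qT) = exp(−0.034·0.08333) = 0.9972;  exp(−rT) = exp(−0.011·0.08333) = 0.9991
N(d₁) = N(-0.63) = 0.2643;  N(d₂) = N(-0.75) = 0.2266
C = 240·0.9972·0.2643 − 260·0.9991·0.2266 = 63.2544 − 58.8630 = 4.3914

£4.39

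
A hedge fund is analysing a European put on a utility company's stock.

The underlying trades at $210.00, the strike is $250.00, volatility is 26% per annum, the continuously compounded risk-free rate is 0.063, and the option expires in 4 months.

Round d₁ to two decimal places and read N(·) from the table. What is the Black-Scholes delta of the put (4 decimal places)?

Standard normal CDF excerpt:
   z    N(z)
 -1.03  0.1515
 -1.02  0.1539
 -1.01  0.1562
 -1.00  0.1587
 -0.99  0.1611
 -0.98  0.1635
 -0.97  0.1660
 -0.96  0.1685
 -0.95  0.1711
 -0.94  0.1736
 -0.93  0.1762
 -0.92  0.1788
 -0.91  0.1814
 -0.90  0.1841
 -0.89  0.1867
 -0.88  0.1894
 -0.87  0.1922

σ√T = 0.26·√0.3333 = 0.1501
ln(S/K) + (r + σ²/2)T = ln(210/250) + (0.063 + 0.26²/2)·0.3333 = -0.1744 + 0.0323 = -0.1421
d₁ = -0.1421 / 0.1501 = -0.9465 which rounds to -0.95
N(d₁) = N(-0.95) = 0.1711
Δ_put = N(d₁) − 1 = 0.1711 − 1 = -0.8289

-0.8289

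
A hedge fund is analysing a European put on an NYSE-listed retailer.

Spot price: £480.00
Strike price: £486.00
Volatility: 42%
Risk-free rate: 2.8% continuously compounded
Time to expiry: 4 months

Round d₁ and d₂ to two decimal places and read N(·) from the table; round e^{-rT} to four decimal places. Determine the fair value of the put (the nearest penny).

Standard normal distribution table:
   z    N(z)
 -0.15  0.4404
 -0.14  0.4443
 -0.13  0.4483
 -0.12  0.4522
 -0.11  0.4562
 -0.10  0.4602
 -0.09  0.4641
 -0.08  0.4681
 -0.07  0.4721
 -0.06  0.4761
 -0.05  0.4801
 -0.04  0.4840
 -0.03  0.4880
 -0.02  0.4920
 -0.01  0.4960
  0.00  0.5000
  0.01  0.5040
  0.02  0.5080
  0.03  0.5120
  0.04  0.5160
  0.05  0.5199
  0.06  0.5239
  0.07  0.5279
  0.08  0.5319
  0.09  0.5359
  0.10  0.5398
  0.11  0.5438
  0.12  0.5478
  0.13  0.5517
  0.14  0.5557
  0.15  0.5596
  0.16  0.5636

σ√T = 0.42 × 0.5774 = 0.2425
d₁ = [ln(480/486) + (0.028 + ½·0.42²)·0.3333] / (σ√T) = (-0.0124 + 0.0387) / 0.2425 = 0.1085 which rounds to 0.11
d₂ = 0.1085 − 0.2425 = -0.1340 which rounds to -0.13
e^(−rT) = e^(−0.028·0.3333) = 0.9907
P = 486·0.9907·N(0.13) − 480·N(-0.11) = 486·0.9907·0.5517 − 480·0.4562 = 265.6326 − 218.9760 = 46.6566

£46.66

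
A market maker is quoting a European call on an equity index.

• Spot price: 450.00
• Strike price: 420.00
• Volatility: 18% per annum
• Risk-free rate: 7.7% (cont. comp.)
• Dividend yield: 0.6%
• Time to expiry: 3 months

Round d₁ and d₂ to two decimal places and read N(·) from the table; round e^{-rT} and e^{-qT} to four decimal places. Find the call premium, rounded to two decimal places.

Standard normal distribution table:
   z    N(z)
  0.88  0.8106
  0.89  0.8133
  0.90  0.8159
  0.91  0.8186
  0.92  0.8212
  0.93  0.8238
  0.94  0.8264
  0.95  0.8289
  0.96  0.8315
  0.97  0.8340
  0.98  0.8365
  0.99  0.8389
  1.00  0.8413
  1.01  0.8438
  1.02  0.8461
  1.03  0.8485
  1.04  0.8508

T = 0.25;  σ√T = 0.0900
ln(S/K) + (r − q + σ²/2)T = ln(450/420) + (0.077 − 0.006 + 0.18²/2)·0.25 = 0.0690 + 0.0218 = 0.0908
d₁ = 0.0908 / 0.0900 = 1.0088 which rounds to 1.01
d₂ = d₁ − σ√T = 1.0088 − 0.0900 = 0.9188 which rounds to 0.92
exp(−qT) = exp(−0.006·0.25) = 0.9985;  exp(−rT) = exp(−0.077·0.25) = 0.9809
N(d₁) = N(1.01) = 0.8438;  N(d₂) = N(0.92) = 0.8212
C = 450·0.9985·0.8438 − 420·0.9809·0.8212 = 379.1404 − 338.3163 = 40.8241

40.82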